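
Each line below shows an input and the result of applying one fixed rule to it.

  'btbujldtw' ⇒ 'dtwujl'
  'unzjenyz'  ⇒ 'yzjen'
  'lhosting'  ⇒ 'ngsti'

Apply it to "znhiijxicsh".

In each case the input is transformed by: delete the first 3 characters, then move the first 3 characters to the end (rotate left by 3).
Starting from "znhiijxicsh": after the first operation, "iijxicsh"; after the second, "xicshiij".

xicshiij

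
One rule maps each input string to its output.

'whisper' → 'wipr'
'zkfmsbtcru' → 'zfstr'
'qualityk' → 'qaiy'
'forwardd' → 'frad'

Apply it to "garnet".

gre

Each output is the input with this applied: keep every other character starting from the first (positions 1st, 3rd, 5th, ...).
"garnet" → "gre".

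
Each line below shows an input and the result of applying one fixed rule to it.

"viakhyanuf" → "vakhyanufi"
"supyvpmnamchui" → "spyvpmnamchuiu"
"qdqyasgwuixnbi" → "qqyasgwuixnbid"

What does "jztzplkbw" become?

jtzplkbwz

The transformation: move the first character to the end, then swap the first and last characters.
Starting from "jztzplkbw": after the first operation, "ztzplkbwj"; after the second, "jtzplkbwz".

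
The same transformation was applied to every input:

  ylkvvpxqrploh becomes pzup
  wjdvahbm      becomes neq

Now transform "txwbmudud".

Looking at the pairs, the operation is to keep one character in every 3, starting at position 2 (positions 2nd, 5th, 8th, ...), then shift every letter 4 places forward in the alphabet (wrapping around).
For "txwbmudud", step one produces "xmu"; step two turns that into "bqy".

bqy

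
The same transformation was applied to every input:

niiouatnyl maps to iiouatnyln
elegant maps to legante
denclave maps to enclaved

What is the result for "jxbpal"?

xbpalj

Looking at the pairs, the operation is to move the first character to the end.
For "jxbpal" the result is "xbpalj".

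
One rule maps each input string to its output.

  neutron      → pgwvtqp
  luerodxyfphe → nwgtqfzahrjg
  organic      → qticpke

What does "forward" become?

hqtyctf

The rule is to shift every letter 2 places forward in the alphabet (wrapping around).
"forward" → "hqtyctf".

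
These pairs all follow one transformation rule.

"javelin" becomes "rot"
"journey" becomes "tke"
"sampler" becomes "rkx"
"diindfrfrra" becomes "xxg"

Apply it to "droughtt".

Rule — shift every letter 6 places forward in the alphabet (wrapping around), then keep only the last 3 characters.
On "droughtt" that produces "nzz".

nzz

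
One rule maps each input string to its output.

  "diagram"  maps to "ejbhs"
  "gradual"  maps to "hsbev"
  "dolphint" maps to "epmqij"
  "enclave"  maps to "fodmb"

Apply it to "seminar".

tfnjo

In each case the input is transformed by: delete the last 2 characters, then shift every letter 1 place forward in the alphabet (wrapping around).
Starting from "seminar": after the first operation, "semin"; after the second, "tfnjo".
(Check on "diagram": → "diagr" → "ejbhs" ✓)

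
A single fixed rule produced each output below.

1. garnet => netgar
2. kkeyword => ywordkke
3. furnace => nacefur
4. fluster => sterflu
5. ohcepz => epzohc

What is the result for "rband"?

In each case the input is transformed by: move the first 3 characters to the end (rotate left by 3).
Applying that to "rband" gives "ndrba".

ndrba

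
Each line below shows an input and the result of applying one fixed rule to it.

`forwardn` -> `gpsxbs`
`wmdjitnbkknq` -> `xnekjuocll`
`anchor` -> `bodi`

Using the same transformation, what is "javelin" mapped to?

kbwfm

In each case the input is transformed by: delete the last 2 characters, then shift every letter 1 place forward in the alphabet (wrapping around).
Working it through for "javelin": intermediate "javel", final "kbwfm".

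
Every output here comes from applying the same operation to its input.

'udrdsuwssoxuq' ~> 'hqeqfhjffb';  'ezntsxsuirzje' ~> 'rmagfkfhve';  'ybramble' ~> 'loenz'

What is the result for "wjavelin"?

Looking at the pairs, the operation is to shift every letter 13 places forward in the alphabet (wrapping around) — i.e. ROT13, then delete the last 3 characters.
Applying that to "wjavelin" gives "jwnir".

jwnir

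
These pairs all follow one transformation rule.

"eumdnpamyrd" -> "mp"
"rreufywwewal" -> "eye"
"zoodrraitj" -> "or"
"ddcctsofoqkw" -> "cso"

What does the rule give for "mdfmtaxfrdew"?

far

The rule is to delete the last 3 characters, then keep one character in every 3, starting at position 3 (positions 3rd, 6th, 9th, ...).
Working it through for "mdfmtaxfrdew": intermediate "mdfmtaxfr", final "far".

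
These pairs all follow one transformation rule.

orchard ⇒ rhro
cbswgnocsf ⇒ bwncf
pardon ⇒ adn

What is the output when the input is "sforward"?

frad

The rule is to move the first character to the end, then keep every other character starting from the first (positions 1st, 3rd, 5th, ...).
"sforward" → "forwards" → "frad".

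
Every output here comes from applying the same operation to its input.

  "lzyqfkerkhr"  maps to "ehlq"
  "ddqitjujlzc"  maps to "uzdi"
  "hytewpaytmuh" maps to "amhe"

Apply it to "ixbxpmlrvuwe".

The pattern: keep one character in every 3, starting at position 1 (positions 1st, 4th, 7th, ...), then move the last 2 characters to the front (rotate right by 2).
Working it through for "ixbxpmlrvuwe": intermediate "ixlu", final "luix".

luix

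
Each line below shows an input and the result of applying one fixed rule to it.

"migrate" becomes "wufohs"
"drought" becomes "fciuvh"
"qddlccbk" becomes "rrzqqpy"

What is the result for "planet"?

Looking at the pairs, the operation is to delete the first character, then shift every letter 12 places backward in the alphabet (wrapping around).
Working it through for "planet": intermediate "lanet", final "zobsh".

zobsh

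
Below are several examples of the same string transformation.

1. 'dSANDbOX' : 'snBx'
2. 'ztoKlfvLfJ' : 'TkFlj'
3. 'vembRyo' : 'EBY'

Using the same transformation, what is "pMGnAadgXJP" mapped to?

mNAGj

Looking at the pairs, the operation is to flip the case of every letter, then keep every other character starting from the second (positions 2nd, 4th, 6th, ...).
On "pMGnAadgXJP": the first step gives "PmgNaADGxjp", and the second then gives "mNAGj".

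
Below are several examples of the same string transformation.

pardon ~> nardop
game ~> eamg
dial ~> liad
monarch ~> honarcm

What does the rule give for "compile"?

The rule is to swap the first and last characters.
"compile" → "eompilc".

eompilc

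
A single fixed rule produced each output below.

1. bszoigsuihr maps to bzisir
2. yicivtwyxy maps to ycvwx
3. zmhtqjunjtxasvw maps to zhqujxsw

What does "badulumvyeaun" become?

In each case the input is transformed by: keep every other character starting from the first (positions 1st, 3rd, 5th, ...).
On "badulumvyeaun" that produces "bdlmyan".

bdlmyan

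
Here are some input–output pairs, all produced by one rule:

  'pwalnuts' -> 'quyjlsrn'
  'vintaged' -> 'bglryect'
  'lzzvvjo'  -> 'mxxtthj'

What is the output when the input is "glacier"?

Each output is the input with this applied: swap the first and last characters, then shift every letter 2 places backward in the alphabet (wrapping around).
Working it through for "glacier": intermediate "rlacieg", final "pjyagce".

pjyagce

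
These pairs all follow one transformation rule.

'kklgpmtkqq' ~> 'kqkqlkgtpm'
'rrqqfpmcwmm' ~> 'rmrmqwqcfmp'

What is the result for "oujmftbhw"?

owuhjbmtf

Looking at the pairs, the operation is to take characters alternately from the front and the back (1st, last, 2nd, 2nd-last, ...).
For "oujmftbhw" the result is "owuhjbmtf".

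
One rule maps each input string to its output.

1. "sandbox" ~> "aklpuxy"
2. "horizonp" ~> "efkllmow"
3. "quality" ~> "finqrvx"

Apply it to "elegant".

In each case the input is transformed by: shift every letter 3 places backward in the alphabet (wrapping around), then sort the characters into alphabetical order.
Doing the same to "elegant": "bbdikqx".

bbdikqx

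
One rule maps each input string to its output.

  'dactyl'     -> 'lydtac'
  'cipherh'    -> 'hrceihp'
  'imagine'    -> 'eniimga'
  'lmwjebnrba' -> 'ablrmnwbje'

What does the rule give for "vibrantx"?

xtvniabr

Looking at the pairs, the operation is to move the last character to the front, then take characters alternately from the front and the back (1st, last, 2nd, 2nd-last, ...).
On "vibrantx" that produces "xtvniabr".
(Check on "imagine": → "eimagin" → "eniimga" ✓)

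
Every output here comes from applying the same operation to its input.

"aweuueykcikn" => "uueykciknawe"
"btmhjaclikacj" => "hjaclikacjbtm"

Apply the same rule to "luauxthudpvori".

uxthudpvorilua

What's happening: move the first 3 characters to the end (rotate left by 3).
For "luauxthudpvori" the result is "uxthudpvorilua".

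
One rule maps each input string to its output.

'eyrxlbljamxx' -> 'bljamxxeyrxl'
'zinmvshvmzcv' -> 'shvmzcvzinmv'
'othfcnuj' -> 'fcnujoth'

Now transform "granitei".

In each case the input is transformed by: swap the front and back halves of the string, then move the last character to the front.
For "granitei", step one produces "iteigran"; step two turns that into "niteigra".

niteigra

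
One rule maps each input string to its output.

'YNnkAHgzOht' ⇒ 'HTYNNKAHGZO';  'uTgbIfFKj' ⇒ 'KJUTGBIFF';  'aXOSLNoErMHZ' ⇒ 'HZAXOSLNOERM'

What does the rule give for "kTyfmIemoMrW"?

Looking at the pairs, the operation is to move the last 2 characters to the front (rotate right by 2), then convert every letter to uppercase.
Applying that to "kTyfmIemoMrW" gives "RWKTYFMIEMOM".
(Check on "YNnkAHgzOht": → "htYNnkAHgzO" → "HTYNNKAHGZO" ✓)

RWKTYFMIEMOM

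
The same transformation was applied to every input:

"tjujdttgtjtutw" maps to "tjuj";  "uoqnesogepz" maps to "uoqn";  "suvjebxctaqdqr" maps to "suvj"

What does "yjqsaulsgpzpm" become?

yjqs

The transformation: keep only the first 4 characters.
For "yjqsaulsgpzpm" the result is "yjqs".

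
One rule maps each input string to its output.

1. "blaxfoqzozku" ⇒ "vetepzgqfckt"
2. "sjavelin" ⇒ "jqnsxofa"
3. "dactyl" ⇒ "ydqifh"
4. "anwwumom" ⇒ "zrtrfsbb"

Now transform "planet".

sjyuqf

The transformation: swap the front and back halves of the string, then shift every letter 5 places forward in the alphabet (wrapping around).
Applying both steps to "planet": "netpla", then "sjyuqf".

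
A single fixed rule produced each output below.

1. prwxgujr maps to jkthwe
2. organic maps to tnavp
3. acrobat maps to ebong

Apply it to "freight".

Each output is the input with this applied: delete the first 2 characters, then shift every letter 13 places forward in the alphabet (wrapping around) — i.e. ROT13.
"freight" → "eight" → "rvtug".

rvtug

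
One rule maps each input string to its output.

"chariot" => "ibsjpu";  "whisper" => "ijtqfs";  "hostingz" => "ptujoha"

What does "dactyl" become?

bduzm

In each case the input is transformed by: delete the first character, then shift every letter 1 place forward in the alphabet (wrapping around).
Starting from "dactyl": after the first operation, "actyl"; after the second, "bduzm".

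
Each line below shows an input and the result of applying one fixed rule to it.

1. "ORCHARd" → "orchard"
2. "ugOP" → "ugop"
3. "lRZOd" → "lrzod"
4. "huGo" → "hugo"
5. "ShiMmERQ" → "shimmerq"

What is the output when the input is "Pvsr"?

pvsr

The pattern: convert every letter to lowercase.
So "Pvsr" becomes "pvsr".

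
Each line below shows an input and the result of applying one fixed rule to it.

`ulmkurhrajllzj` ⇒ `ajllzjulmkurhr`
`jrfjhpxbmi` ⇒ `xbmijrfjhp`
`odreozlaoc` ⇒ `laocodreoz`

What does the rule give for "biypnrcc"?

The rule is to move the first character to the end, then swap the front and back halves of the string.
For "biypnrcc", step one produces "iypnrccb"; step two turns that into "rccbiypn".

rccbiypn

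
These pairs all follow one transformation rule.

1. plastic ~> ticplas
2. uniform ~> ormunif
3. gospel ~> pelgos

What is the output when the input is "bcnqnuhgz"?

hgzbcnqnu

Each output is the input with this applied: move the last 3 characters to the front (rotate right by 3).
Doing the same to "bcnqnuhgz": "hgzbcnqnu".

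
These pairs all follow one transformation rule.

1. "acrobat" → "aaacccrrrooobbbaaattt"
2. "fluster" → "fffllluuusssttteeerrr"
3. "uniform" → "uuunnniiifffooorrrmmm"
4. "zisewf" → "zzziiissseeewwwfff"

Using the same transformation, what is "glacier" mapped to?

ggglllaaaccciiieeerrr

What's happening: repeat every character 3 times.
So "glacier" becomes "ggglllaaaccciiieeerrr".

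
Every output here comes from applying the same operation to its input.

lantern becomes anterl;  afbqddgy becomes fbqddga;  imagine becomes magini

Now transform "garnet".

arneg

Each output is the input with this applied: delete the last character, then move the first character to the end.
On "garnet" that produces "arneg".
(Check on "imagine": → "imagin" → "magini" ✓)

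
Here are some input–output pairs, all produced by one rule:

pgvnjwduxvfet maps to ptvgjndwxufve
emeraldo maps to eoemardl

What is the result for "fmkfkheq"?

fqkmkfeh

Rule — move the last character to the front, then swap each adjacent pair of characters (1↔2, 3↔4, ...).
Applying that to "fmkfkheq" gives "fqkmkfeh".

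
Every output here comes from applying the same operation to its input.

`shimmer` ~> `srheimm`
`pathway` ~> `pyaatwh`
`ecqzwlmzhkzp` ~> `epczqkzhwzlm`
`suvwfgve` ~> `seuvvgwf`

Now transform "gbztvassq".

gqbszstav

Each output is the input with this applied: take characters alternately from the front and the back (1st, last, 2nd, 2nd-last, ...).
Doing the same to "gbztvassq": "gqbszstav".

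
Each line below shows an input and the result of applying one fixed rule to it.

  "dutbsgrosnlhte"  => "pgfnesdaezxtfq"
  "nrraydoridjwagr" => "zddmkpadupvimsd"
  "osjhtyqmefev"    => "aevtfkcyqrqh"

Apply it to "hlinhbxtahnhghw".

txuztnjfmtztsti

The rule is to shift every letter 12 places forward in the alphabet (wrapping around).
Applying that to "hlinhbxtahnhghw" gives "txuztnjfmtztsti".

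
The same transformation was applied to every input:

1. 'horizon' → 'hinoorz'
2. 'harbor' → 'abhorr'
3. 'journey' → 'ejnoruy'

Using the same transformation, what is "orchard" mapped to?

The pattern: sort the characters into alphabetical order.
So "orchard" becomes "acdhorr".

acdhorr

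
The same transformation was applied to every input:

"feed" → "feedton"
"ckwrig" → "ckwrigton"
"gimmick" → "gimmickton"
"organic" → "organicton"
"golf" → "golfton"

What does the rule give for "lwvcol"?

lwvcolton

In each case the input is transformed by: append "ton".
Applying that to "lwvcol" gives "lwvcolton".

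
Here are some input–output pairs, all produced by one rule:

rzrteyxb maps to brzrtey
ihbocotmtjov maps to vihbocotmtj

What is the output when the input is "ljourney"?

yljourn

What's happening: move the last character to the front, then delete the last character.
Starting from "ljourney": after the first operation, "yljourne"; after the second, "yljourn".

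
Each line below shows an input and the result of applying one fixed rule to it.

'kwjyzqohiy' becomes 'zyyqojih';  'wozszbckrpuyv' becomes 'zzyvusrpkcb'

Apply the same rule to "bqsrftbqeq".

Looking at the pairs, the operation is to delete the first 2 characters, then sort the characters into reverse alphabetical order.
Working it through for "bqsrftbqeq": intermediate "srftbqeq", final "tsrqqfeb".
(Check on "kwjyzqohiy": → "jyzqohiy" → "zyyqojih" ✓)

tsrqqfeb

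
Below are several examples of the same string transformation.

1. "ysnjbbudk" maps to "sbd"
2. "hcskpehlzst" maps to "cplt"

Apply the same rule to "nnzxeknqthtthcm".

Each output is the input with this applied: keep one character in every 3, starting at position 2 (positions 2nd, 5th, 8th, ...).
"nnzxeknqthtthcm" → "neqtc".

neqtc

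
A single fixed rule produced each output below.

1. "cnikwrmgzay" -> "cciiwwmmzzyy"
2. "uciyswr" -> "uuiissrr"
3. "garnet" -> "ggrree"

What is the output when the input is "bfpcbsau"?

bbppbbaa

The rule is to keep every other character starting from the first (positions 1st, 3rd, 5th, ...), then double every character.
For "bfpcbsau", step one produces "bpba"; step two turns that into "bbppbbaa".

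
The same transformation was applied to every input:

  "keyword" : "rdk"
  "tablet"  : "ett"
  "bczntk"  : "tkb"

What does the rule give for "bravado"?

The pattern: move the last 2 characters to the front (rotate right by 2), then keep only the first 3 characters.
Starting from "bravado": after the first operation, "dobrava"; after the second, "dob".

dob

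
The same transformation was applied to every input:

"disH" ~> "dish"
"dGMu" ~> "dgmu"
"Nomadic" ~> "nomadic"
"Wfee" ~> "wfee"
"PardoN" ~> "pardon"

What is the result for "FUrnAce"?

furnace

In each case the input is transformed by: convert every letter to lowercase.
So "FUrnAce" becomes "furnace".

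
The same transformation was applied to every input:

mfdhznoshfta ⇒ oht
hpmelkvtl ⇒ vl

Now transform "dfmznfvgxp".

vx

In each case the input is transformed by: keep every other character starting from the first (positions 1st, 3rd, 5th, ...), then delete the first 3 characters.
On "dfmznfvgxp": the first step gives "dmnvx", and the second then gives "vx".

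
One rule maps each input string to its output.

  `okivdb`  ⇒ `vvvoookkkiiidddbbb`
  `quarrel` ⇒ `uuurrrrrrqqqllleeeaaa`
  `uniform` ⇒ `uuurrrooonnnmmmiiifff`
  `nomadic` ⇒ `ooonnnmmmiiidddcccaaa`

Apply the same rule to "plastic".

tttssspppllliiicccaaa

What's happening: repeat every character 3 times, then sort the characters into reverse alphabetical order.
For "plastic", step one produces "ppplllaaassstttiiiccc"; step two turns that into "tttssspppllliiicccaaa".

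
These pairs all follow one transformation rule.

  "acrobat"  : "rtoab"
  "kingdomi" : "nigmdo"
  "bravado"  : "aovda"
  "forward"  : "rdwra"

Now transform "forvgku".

The pattern: delete the first 2 characters, then take characters alternately from the front and the back (1st, last, 2nd, 2nd-last, ...).
"forvgku" → "rvgku" → "ruvkg".

ruvkg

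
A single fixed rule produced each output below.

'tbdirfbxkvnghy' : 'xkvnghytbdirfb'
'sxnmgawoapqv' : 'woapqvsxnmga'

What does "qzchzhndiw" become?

The rule is to swap the front and back halves of the string.
Applying that to "qzchzhndiw" gives "hndiwqzchz".

hndiwqzchz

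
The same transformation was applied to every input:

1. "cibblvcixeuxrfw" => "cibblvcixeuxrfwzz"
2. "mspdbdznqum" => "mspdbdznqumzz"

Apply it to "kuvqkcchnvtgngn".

kuvqkcchnvtgngnzz

The rule is to append "zz".
Doing the same to "kuvqkcchnvtgngn": "kuvqkcchnvtgngnzz".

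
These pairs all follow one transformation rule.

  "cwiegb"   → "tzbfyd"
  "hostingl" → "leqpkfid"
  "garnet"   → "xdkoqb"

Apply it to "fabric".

Each output is the input with this applied: swap each adjacent pair of characters (1↔2, 3↔4, ...), then shift every letter 3 places backward in the alphabet (wrapping around).
For "fabric", step one produces "afrbci"; step two turns that into "xcoyzf".

xcoyzf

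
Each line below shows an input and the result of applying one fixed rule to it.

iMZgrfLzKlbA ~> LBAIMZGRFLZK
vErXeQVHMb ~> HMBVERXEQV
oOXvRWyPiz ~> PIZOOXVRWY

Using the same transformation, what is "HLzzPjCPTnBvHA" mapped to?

In each case the input is transformed by: move the last 3 characters to the front (rotate right by 3), then convert every letter to uppercase.
For "HLzzPjCPTnBvHA", step one produces "vHAHLzzPjCPTnB"; step two turns that into "VHAHLZZPJCPTNB".

VHAHLZZPJCPTNB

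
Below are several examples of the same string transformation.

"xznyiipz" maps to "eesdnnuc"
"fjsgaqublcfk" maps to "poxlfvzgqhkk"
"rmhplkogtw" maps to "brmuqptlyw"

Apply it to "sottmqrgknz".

The pattern: swap the first and last characters, then shift every letter 5 places forward in the alphabet (wrapping around).
"sottmqrgknz" → "etyyrvwlpsx".

etyyrvwlpsx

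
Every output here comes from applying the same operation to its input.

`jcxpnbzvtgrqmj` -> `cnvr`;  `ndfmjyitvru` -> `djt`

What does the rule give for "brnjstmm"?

Looking at the pairs, the operation is to keep one character in every 3, starting at position 2 (positions 2nd, 5th, 8th, ...), then delete the last character.
Starting from "brnjstmm": after the first operation, "rsm"; after the second, "rs".

rs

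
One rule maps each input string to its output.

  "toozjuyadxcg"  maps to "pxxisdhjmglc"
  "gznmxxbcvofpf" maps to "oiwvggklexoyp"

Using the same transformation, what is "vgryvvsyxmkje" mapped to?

Rule — swap the first and last characters, then shift every letter 9 places forward in the alphabet (wrapping around).
Applying both steps to "vgryvvsyxmkje": "egryvvsyxmkjv", then "npaheebhgvtse".

npaheebhgvtse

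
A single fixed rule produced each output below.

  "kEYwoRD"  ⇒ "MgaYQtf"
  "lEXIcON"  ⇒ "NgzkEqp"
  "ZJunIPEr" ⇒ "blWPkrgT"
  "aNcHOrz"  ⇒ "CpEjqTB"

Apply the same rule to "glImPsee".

INkOrUGG

Rule — flip the case of every letter, then shift every letter 2 places forward in the alphabet (wrapping around).
On "glImPsee" that produces "INkOrUGG".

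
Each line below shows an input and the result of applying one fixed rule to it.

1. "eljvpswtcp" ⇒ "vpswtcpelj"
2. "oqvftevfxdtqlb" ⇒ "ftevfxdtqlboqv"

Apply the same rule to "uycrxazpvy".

The transformation: move the first 3 characters to the end (rotate left by 3).
For "uycrxazpvy" the result is "rxazpvyuyc".

rxazpvyuyc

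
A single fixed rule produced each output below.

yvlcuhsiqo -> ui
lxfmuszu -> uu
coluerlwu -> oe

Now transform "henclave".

Each output is the input with this applied: keep one character in every 3, starting at position 2 (positions 2nd, 5th, 8th, ...), then keep only the vowels.
On "henclave": the first step gives "ele", and the second then gives "ee".

ee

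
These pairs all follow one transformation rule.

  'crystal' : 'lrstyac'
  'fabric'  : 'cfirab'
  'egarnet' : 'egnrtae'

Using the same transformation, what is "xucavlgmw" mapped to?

The transformation: sort the characters into alphabetical order, then move the first 2 characters to the end (rotate left by 2).
"xucavlgmw" → "acglmuvwx" → "glmuvwxac".

glmuvwxac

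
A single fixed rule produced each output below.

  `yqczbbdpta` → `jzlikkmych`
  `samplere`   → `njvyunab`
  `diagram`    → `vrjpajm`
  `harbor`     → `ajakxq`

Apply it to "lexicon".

In each case the input is transformed by: swap the first and last characters, then shift every letter 9 places forward in the alphabet (wrapping around).
Applying both steps to "lexicon": "nexicol", then "wngrlxu".
(Check on "diagram": → "miagrad" → "vrjpajm" ✓)

wngrlxu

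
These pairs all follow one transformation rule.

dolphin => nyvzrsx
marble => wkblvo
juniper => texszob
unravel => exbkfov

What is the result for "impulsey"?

swzevcoi

The pattern: shift every letter 10 places forward in the alphabet (wrapping around).
Applying that to "impulsey" gives "swzevcoi".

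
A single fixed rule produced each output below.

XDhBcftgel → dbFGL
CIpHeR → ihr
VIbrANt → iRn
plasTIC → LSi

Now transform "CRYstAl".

rSa

Looking at the pairs, the operation is to flip the case of every letter, then keep every other character starting from the second (positions 2nd, 4th, 6th, ...).
Starting from "CRYstAl": after the first operation, "crySTaL"; after the second, "rSa".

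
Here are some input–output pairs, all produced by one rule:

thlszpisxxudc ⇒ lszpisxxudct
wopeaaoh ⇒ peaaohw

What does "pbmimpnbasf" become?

mimpnbasfp

The rule is to move the first 2 characters to the end (rotate left by 2), then delete the last character.
"pbmimpnbasf" → "mimpnbasfpb" → "mimpnbasfp".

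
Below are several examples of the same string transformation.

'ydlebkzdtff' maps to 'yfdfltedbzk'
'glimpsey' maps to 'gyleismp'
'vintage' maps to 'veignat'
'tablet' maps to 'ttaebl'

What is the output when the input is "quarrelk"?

The pattern: take characters alternately from the front and the back (1st, last, 2nd, 2nd-last, ...).
Applying that to "quarrelk" gives "qkulaerr".

qkulaerr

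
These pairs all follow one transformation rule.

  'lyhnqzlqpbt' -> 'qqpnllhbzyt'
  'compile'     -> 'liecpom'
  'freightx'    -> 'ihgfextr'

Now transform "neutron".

onneutr

The transformation: sort the characters into reverse alphabetical order, then move the first 3 characters to the end (rotate left by 3).
Working it through for "neutron": intermediate "utronne", final "onneutr".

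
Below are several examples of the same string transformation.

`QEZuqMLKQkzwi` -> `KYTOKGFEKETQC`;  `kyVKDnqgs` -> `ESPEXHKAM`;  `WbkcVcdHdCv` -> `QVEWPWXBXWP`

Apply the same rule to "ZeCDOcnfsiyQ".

TYWXIWHZMCSK

What's happening: shift every letter 6 places backward in the alphabet (wrapping around), then convert every letter to uppercase.
Working it through for "ZeCDOcnfsiyQ": intermediate "TyWXIwhzmcsK", final "TYWXIWHZMCSK".
(Check on "WbkcVcdHdCv": → "QvewPwxBxWp" → "QVEWPWXBXWP" ✓)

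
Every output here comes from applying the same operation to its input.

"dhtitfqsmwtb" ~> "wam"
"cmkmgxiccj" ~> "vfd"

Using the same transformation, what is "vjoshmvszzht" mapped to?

The transformation: shift every letter 7 places backward in the alphabet (wrapping around), then keep only the first 3 characters.
Applying that to "vjoshmvszzht" gives "och".

och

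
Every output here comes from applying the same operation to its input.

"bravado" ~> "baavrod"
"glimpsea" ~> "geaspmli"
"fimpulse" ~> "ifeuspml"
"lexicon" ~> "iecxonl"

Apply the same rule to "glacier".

In each case the input is transformed by: sort the characters into reverse alphabetical order, then move the last 3 characters to the front (rotate right by 3).
"glacier" → "ecarlig".

ecarlig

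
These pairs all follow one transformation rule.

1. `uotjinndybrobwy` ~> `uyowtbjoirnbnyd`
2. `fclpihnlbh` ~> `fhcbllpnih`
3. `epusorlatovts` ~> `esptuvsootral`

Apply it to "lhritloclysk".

lkhsryiltclo

The transformation: take characters alternately from the front and the back (1st, last, 2nd, 2nd-last, ...).
So "lhritloclysk" becomes "lkhsryiltclo".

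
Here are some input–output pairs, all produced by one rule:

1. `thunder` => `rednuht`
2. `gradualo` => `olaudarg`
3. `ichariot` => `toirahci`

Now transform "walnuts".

stunlaw

The transformation: reverse the string.
Applying that to "walnuts" gives "stunlaw".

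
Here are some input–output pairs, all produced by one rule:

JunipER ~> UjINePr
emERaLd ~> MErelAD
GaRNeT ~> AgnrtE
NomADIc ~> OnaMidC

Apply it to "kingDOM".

IKGNodm

The transformation: swap each adjacent pair of characters (1↔2, 3↔4, ...), then flip the case of every letter.
Applying that to "kingDOM" gives "IKGNodm".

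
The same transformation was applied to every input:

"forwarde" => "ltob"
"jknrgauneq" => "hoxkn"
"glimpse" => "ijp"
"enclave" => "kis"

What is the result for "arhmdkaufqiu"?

The transformation: shift every letter 3 places backward in the alphabet (wrapping around), then keep every other character starting from the second (positions 2nd, 4th, 6th, ...).
Doing the same to "arhmdkaufqiu": "ojhrnr".

ojhrnr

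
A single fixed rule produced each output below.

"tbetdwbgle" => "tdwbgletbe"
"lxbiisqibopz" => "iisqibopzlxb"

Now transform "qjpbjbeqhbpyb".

bjbeqhbpybqjp

Looking at the pairs, the operation is to move the first 3 characters to the end (rotate left by 3).
Doing the same to "qjpbjbeqhbpyb": "bjbeqhbpybqjp".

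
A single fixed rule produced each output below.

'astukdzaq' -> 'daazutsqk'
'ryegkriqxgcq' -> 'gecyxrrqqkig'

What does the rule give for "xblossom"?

mlbxssoo

Looking at the pairs, the operation is to sort the characters into reverse alphabetical order, then move the last 3 characters to the front (rotate right by 3).
On "xblossom": the first step gives "xssoomlb", and the second then gives "mlbxssoo".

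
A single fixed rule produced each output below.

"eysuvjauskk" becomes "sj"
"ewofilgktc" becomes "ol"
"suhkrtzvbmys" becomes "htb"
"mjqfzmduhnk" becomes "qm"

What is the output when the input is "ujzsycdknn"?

The pattern: delete the last 3 characters, then keep one character in every 3, starting at position 3 (positions 3rd, 6th, 9th, ...).
For "ujzsycdknn" the result is "zc".

zc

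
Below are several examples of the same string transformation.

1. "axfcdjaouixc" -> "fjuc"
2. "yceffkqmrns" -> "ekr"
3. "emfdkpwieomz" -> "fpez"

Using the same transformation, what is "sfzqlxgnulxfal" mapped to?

The rule is to keep one character in every 3, starting at position 3 (positions 3rd, 6th, 9th, ...).
Doing the same to "sfzqlxgnulxfal": "zxuf".

zxuf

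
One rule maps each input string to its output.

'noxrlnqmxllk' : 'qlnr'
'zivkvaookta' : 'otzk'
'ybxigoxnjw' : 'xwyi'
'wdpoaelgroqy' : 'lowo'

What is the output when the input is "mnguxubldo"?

bomu

The rule is to keep one character in every 3, starting at position 1 (positions 1st, 4th, 7th, ...), then swap the front and back halves of the string.
Starting from "mnguxubldo": after the first operation, "mubo"; after the second, "bomu".
(Check on "ybxigoxnjw": → "yixw" → "xwyi" ✓)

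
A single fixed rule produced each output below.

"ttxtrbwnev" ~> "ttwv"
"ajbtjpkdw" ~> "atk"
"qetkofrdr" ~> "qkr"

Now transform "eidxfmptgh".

exph

Rule — keep one character in every 3, starting at position 1 (positions 1st, 4th, 7th, ...).
Doing the same to "eidxfmptgh": "exph".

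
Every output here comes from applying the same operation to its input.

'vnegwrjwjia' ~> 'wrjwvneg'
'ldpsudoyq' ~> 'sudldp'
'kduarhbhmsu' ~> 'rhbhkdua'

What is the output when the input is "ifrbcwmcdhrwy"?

The pattern: delete the last 3 characters, then swap the front and back halves of the string.
Doing the same to "ifrbcwmcdhrwy": "wmcdhifrbc".

wmcdhifrbc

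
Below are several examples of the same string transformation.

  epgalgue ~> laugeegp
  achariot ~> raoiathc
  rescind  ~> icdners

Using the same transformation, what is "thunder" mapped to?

dnrehtu

The transformation: move the first 3 characters to the end (rotate left by 3), then swap each adjacent pair of characters (1↔2, 3↔4, ...).
For "thunder" the result is "dnrehtu".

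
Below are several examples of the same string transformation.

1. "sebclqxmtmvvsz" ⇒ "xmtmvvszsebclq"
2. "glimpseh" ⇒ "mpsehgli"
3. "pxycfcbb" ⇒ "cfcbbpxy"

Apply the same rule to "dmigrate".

gratedmi

The pattern: swap the front and back halves of the string, then move the last character to the front.
Doing the same to "dmigrate": "gratedmi".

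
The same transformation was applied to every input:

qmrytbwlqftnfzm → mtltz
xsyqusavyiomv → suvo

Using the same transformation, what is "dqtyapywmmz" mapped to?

qawz

The rule is to keep one character in every 3, starting at position 2 (positions 2nd, 5th, 8th, ...).
So "dqtyapywmmz" becomes "qawz".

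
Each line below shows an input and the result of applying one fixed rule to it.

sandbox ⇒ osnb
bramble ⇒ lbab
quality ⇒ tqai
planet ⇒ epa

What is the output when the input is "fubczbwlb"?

lfbzw

Looking at the pairs, the operation is to move the last 2 characters to the front (rotate right by 2), then keep every other character starting from the first (positions 1st, 3rd, 5th, ...).
Working it through for "fubczbwlb": intermediate "lbfubczbw", final "lfbzw".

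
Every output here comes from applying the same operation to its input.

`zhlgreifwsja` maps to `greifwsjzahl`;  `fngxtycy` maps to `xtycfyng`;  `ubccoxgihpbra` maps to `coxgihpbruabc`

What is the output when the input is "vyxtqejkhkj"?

The rule is to swap the first and last characters, then move the first 3 characters to the end (rotate left by 3).
Starting from "vyxtqejkhkj": after the first operation, "jyxtqejkhkv"; after the second, "tqejkhkvjyx".

tqejkhkvjyx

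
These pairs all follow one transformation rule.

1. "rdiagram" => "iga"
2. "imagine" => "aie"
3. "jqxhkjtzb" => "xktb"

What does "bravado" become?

aao

Rule — delete the first 2 characters, then keep every other character starting from the first (positions 1st, 3rd, 5th, ...).
Applying both steps to "bravado": "avado", then "aao".
(Check on "jqxhkjtzb": → "xhkjtzb" → "xktb" ✓)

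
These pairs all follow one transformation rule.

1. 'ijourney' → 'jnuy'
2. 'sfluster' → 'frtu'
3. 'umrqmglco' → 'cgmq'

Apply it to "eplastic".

Looking at the pairs, the operation is to keep every other character starting from the second (positions 2nd, 4th, 6th, ...), then sort the characters into alphabetical order.
Applying both steps to "eplastic": "patc", then "acpt".

acpt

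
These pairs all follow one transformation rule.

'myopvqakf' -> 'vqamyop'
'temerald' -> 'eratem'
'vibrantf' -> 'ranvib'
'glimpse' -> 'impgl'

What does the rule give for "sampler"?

mplsa

Each output is the input with this applied: delete the last 2 characters, then move the last 3 characters to the front (rotate right by 3).
"sampler" → "sampl" → "mplsa".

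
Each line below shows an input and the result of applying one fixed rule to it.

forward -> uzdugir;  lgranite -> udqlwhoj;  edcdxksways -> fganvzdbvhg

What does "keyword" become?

bzrugnh

In each case the input is transformed by: move the first 2 characters to the end (rotate left by 2), then shift every letter 3 places forward in the alphabet (wrapping around).
Working it through for "keyword": intermediate "ywordke", final "bzrugnh".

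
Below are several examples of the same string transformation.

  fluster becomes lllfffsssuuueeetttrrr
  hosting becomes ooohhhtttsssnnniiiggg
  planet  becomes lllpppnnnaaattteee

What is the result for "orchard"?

Looking at the pairs, the operation is to swap each adjacent pair of characters (1↔2, 3↔4, ...), then repeat every character 3 times.
Starting from "orchard": after the first operation, "rohcrad"; after the second, "rrrooohhhcccrrraaaddd".

rrrooohhhcccrrraaaddd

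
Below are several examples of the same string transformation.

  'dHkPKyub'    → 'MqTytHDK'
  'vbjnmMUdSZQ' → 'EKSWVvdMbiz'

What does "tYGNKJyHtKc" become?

ChpwtsHqCtL

The rule is to flip the case of every letter, then shift every letter 9 places forward in the alphabet (wrapping around).
Applying both steps to "tYGNKJyHtKc": "TygnkjYhTkC", then "ChpwtsHqCtL".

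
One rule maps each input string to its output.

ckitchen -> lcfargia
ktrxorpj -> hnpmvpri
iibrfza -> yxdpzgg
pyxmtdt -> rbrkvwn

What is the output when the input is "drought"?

rfesmpb

Rule — reverse the string, then shift every letter 2 places backward in the alphabet (wrapping around).
Working it through for "drought": intermediate "thguord", final "rfesmpb".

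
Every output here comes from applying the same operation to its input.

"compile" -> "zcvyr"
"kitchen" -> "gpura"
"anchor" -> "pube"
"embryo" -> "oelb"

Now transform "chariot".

Rule — delete the first 2 characters, then shift every letter 13 places forward in the alphabet (wrapping around) — i.e. ROT13.
Applying both steps to "chariot": "ariot", then "nevbg".

nevbg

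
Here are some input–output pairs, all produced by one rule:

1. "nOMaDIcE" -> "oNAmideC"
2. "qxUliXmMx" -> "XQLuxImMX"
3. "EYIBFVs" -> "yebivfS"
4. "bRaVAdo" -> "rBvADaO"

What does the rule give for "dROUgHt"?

rDuohGT

Each output is the input with this applied: swap each adjacent pair of characters (1↔2, 3↔4, ...), then flip the case of every letter.
Working it through for "dROUgHt": intermediate "RdUOHgt", final "rDuohGT".
(Check on "bRaVAdo": → "RbVadAo" → "rBvADaO" ✓)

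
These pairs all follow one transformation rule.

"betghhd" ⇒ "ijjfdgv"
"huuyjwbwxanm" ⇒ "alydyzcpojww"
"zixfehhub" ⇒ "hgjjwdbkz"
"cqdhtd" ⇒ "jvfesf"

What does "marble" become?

The rule is to shift every letter 2 places forward in the alphabet (wrapping around), then move the first 3 characters to the end (rotate left by 3).
For "marble", step one produces "octdng"; step two turns that into "dngoct".

dngoct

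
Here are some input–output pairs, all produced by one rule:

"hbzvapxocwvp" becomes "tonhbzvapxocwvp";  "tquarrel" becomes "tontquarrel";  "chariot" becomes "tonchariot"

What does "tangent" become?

Looking at the pairs, the operation is to prepend "ton".
For "tangent" the result is "tontangent".

tontangent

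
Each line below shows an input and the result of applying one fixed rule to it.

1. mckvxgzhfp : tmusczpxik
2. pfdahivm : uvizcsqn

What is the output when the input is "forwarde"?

The pattern: shift every letter 13 places forward in the alphabet (wrapping around) — i.e. ROT13, then swap the front and back halves of the string.
Starting from "forwarde": after the first operation, "sbejneqr"; after the second, "neqrsbej".

neqrsbej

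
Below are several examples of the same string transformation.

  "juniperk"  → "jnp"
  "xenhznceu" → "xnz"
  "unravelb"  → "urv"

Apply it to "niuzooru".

nuo

Looking at the pairs, the operation is to delete the last 3 characters, then keep every other character starting from the first (positions 1st, 3rd, 5th, ...).
Working it through for "niuzooru": intermediate "niuzo", final "nuo".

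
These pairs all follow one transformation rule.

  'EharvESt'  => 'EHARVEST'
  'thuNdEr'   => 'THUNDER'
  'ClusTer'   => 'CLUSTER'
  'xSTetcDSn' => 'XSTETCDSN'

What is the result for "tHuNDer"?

THUNDER

The transformation: convert every letter to uppercase.
Doing the same to "tHuNDer": "THUNDER".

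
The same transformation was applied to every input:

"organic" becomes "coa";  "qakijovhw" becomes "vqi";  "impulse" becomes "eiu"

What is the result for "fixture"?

In each case the input is transformed by: keep one character in every 3, starting at position 1 (positions 1st, 4th, 7th, ...), then move the last character to the front.
For "fixture" the result is "eft".

eft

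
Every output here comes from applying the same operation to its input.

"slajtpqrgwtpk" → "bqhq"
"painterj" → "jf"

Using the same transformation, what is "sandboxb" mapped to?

The rule is to keep one character in every 3, starting at position 3 (positions 3rd, 6th, 9th, ...), then shift every letter 1 place forward in the alphabet (wrapping around).
For "sandboxb" the result is "op".

op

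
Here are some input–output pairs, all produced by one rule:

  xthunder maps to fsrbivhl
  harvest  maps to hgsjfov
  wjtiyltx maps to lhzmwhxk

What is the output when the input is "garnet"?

hsbfou

Looking at the pairs, the operation is to reverse the string, then shift every letter 12 places backward in the alphabet (wrapping around).
"garnet" → "tenrag" → "hsbfou".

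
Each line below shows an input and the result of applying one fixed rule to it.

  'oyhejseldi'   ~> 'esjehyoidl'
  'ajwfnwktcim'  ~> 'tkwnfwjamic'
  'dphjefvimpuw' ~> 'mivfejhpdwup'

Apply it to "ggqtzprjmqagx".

The pattern: move the last 3 characters to the front (rotate right by 3), then reverse the string.
"ggqtzprjmqagx" → "agxggqtzprjmq" → "qmjrpztqggxga".

qmjrpztqggxga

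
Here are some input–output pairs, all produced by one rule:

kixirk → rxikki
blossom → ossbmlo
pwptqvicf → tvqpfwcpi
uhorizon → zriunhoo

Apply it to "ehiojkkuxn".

kjkenhxiuo

Looking at the pairs, the operation is to take characters alternately from the front and the back (1st, last, 2nd, 2nd-last, ...), then move the last 3 characters to the front (rotate right by 3).
"ehiojkkuxn" → "enhxiuokjk" → "kjkenhxiuo".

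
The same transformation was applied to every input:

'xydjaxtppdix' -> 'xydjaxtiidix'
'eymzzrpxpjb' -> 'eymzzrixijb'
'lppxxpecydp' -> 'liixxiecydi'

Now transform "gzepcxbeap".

Rule — replace every "p" with "i".
Doing the same to "gzepcxbeap": "gzeicxbeai".

gzeicxbeai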